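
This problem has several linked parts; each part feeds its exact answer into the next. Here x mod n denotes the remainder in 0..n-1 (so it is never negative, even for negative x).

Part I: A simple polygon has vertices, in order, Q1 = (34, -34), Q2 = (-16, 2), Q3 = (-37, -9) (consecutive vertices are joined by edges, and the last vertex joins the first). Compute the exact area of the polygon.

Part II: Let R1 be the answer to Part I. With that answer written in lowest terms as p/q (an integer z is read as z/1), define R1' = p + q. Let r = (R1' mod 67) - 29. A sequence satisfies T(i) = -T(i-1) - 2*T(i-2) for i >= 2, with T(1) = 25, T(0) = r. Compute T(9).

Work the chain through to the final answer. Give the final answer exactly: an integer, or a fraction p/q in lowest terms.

-557

Part I: cross terms: (34*2 - -16*-34)=-476, (-16*-9 - -37*2)=218, (-37*-34 - 34*-9)=1564; twice the area = |1306| = 1306; area = 653; answer 653
Part II: R1 = 653; threaded value p + q = 654; r = 22; T(2) = -1*(25) - 2*(22) = -69; iterating: T(2)=-69, T(3)=19, T(4)=119, T(5)=-157, T(6)=-81, T(7)=395, T(8)=-233, T(9)=-557; answer -557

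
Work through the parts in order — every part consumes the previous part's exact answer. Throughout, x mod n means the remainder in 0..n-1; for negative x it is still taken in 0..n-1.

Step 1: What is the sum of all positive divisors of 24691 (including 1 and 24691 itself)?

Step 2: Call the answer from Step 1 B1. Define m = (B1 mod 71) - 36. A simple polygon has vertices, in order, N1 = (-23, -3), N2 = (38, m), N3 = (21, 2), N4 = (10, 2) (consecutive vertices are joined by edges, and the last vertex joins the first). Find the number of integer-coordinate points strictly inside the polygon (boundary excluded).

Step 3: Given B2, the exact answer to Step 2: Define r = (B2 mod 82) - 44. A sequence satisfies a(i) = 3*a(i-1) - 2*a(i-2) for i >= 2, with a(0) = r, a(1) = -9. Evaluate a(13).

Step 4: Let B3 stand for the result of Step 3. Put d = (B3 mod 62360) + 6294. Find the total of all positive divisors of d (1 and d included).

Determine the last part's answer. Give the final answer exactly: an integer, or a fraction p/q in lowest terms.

78624

Step 1: 24691 is prime, so its only divisors are 1 and 24691; sigma = 1 + 24691 = 24692; answer 24692
Step 2: B1 = 24692; m = 19; cross terms: (-23*19 - 38*-3)=-323, (38*2 - 21*19)=-323, (21*2 - 10*2)=22, (10*-3 - -23*2)=16; twice the area = |-608| = 608; area = 304; boundary points = 1 + 17 + 11 + 1 = 30; strictly interior points = area - boundary/2 + 1 = 290; answer 290
Step 3: B2 = 290; r = 0; a(2) = 3*(-9) - 2*(0) = -27; iterating: a(2)=-27, a(3)=-63, a(4)=-135, a(5)=-279, a(6)=-567, a(7)=-1143, a(8)=-2295, a(9)=-4599, a(10)=-9207, a(11)=-18423, a(12)=-36855, a(13)=-73719; answer -73719
Step 4: B3 = -73719; d = 57295; 57295 = 5 * 7 * 1637; sigma = (1 + 5) * (1 + 7) * (1 + 1637) = 6 * 8 * 1638 = 78624; answer 78624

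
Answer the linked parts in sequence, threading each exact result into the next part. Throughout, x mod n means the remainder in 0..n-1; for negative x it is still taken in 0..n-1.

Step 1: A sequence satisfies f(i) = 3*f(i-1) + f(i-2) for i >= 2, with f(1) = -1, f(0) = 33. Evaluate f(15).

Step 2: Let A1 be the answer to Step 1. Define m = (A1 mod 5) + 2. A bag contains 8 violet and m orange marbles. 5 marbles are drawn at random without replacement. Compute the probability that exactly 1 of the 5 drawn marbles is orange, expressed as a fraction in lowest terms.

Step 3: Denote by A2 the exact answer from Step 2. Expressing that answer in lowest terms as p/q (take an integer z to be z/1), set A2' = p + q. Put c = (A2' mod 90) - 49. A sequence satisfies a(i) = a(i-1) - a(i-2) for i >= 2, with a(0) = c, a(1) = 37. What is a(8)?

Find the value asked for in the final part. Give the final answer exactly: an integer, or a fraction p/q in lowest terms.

Step 1: f(2) = 3*(-1) + 1*(33) = 30; iterating: f(2)=30, f(3)=89, f(4)=297, f(5)=980, f(6)=3237, f(7)=10691, f(8)=35310, f(9)=116621, f(10)=385173, f(11)=1272140, f(12)=4201593, f(13)=13876919, f(14)=45832350, f(15)=151373969; answer 151373969
Step 2: A1 = 151373969; m = 6; total draws C(14,5) = 2002; favorable C(6,1)*C(8,4) = 420; P = 30/143; answer 30/143
Step 3: A2 = 30/143; threaded value p + q = 173; c = 34; a(2) = 1*(37) - 1*(34) = 3; iterating: a(2)=3, a(3)=-34, a(4)=-37, a(5)=-3, a(6)=34, a(7)=37, a(8)=3; answer 3

3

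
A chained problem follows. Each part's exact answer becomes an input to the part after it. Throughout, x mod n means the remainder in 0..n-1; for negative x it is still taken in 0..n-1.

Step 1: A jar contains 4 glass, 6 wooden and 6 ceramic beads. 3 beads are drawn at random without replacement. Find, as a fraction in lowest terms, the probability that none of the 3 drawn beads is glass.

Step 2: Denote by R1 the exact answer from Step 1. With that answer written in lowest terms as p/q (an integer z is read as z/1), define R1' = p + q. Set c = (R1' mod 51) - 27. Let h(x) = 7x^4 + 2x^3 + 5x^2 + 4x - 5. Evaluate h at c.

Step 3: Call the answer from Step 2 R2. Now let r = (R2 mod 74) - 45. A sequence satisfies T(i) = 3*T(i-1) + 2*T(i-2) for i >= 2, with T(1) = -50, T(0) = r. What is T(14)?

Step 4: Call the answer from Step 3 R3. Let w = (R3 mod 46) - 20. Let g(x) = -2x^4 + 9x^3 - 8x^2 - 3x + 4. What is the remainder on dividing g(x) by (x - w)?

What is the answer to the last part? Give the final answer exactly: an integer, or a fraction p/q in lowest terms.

Step 1: total draws C(16,3) = 560; favorable C(12,3) = 220; P = 11/28; answer 11/28
Step 2: R1 = 11/28; threaded value p + q = 39; c = 12; 7*(12)^4 + 2*(12)^3 + 5*(12)^2 + 4*(12)^1 - 5 = (145152) + (3456) + (720) + (48) + (-5) = 149371; answer 149371
Step 3: R2 = 149371; r = -6; T(2) = 3*(-50) + 2*(-6) = -162; iterating: T(2)=-162, T(3)=-586, T(4)=-2082, T(5)=-7418, T(6)=-26418, T(7)=-94090, T(8)=-335106, T(9)=-1193498, T(10)=-4250706, T(11)=-15139114, T(12)=-53918754, T(13)=-192034490, T(14)=-683940978; answer -683940978
Step 4: R3 = -683940978; w = 20; remainder = value at the root: -2*(20)^4 + 9*(20)^3 - 8*(20)^2 - 3*(20)^1 + 4 = (-320000) + (72000) + (-3200) + (-60) + (4) = -251256; answer -251256

-251256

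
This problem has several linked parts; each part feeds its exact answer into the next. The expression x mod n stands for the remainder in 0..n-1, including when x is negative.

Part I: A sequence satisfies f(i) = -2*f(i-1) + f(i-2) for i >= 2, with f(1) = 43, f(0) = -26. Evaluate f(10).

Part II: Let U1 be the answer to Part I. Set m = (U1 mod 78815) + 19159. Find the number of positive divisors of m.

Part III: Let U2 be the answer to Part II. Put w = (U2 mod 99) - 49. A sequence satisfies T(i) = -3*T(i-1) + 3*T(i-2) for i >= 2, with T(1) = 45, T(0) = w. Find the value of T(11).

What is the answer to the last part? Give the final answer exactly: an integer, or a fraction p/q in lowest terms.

Part I: f(2) = -2*(43) + 1*(-26) = -112; iterating: f(2)=-112, f(3)=267, f(4)=-646, f(5)=1559, f(6)=-3764, f(7)=9087, f(8)=-21938, f(9)=52963, f(10)=-127864; answer -127864
Part II: U1 = -127864; m = 48925; 48925 = 5^2 * 19 * 103; number of divisors = (2+1) * (1+1) * (1+1) = 12; answer 12
Part III: U2 = 12; w = -37; T(2) = -3*(45) + 3*(-37) = -246; iterating: T(2)=-246, T(3)=873, T(4)=-3357, T(5)=12690, T(6)=-48141, T(7)=182493, T(8)=-691902, T(9)=2623185, T(10)=-9945261, T(11)=37705338; answer 37705338

37705338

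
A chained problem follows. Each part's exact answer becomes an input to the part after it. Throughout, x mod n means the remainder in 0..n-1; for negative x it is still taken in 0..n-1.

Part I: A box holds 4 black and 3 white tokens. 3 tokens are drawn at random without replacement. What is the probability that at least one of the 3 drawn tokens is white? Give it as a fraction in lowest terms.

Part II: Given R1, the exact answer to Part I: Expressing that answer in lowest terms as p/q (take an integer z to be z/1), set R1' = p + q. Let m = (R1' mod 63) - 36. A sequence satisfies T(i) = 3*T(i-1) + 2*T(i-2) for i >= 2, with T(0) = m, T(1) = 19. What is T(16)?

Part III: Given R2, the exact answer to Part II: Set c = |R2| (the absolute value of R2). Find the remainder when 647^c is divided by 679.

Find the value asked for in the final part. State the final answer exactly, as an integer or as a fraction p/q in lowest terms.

Part I: total draws C(7,3) = 35; complement C(4,3) = 4; favorable 35 - 4 = 31; P = 31/35; answer 31/35
Part II: R1 = 31/35; threaded value p + q = 66; m = -33; T(2) = 3*(19) + 2*(-33) = -9; iterating: T(2)=-9, T(3)=11, T(4)=15, T(5)=67, T(6)=231, T(7)=827, T(8)=2943, T(9)=10483, T(10)=37335, T(11)=132971, T(12)=473583, T(13)=1686691, T(14)=6007239, T(15)=21395099, T(16)=76199775; answer 76199775
Part III: R2 = 76199775; c = 76199775; squarings mod 679: 647^1=647, 647^2=345, 647^4=200, 647^8=618, 647^16=326, 647^32=352, 647^64=326, 647^128=352, 647^256=326, 647^512=352, 647^1024=326, 647^2048=352, 647^4096=326, 647^8192=352, 647^16384=326, 647^32768=352, 647^65536=326, 647^131072=352, 647^262144=326, 647^524288=352, 647^1048576=326, 647^2097152=352, 647^4194304=326, 647^8388608=352, 647^16777216=326, 647^33554432=352, 647^67108864=326; 647^76199775 = 647^1 * 647^2 * 647^4 * 647^8 * 647^16 * 647^64 * 647^256 * 647^512 * 647^1024 * 647^4096 * 647^8192 * 647^32768 * 647^131072 * 647^524288 * 647^8388608 * 647^67108864 = 202 (mod 679); answer 202

202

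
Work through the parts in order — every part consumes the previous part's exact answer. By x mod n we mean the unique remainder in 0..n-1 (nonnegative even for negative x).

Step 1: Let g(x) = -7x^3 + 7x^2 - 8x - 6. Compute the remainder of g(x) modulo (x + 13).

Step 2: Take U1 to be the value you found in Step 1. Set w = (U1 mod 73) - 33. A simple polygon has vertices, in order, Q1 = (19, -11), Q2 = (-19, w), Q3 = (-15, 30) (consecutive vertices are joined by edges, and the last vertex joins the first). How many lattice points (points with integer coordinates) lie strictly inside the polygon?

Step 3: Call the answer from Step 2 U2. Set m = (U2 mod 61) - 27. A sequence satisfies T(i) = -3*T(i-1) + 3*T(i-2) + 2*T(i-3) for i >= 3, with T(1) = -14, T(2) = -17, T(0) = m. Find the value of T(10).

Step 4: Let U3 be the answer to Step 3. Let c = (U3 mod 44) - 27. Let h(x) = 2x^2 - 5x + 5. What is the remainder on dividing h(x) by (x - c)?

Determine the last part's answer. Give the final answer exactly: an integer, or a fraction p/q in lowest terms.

30

Step 1: remainder = value at the root: -7*(-13)^3 + 7*(-13)^2 - 8*(-13)^1 - 6 = (15379) + (1183) + (104) + (-6) = 16660; answer 16660
Step 2: U1 = 16660; w = -17; cross terms: (19*-17 - -19*-11)=-532, (-19*30 - -15*-17)=-825, (-15*-11 - 19*30)=-405; twice the area = |-1762| = 1762; area = 881; boundary points = 2 + 1 + 1 = 4; strictly interior points = area - boundary/2 + 1 = 880; answer 880
Step 3: U2 = 880; m = -1; T(3) = -3*(-17) + 3*(-14) + 2*(-1) = 7; iterating: T(3)=7, T(4)=-100, T(5)=287, T(6)=-1147, T(7)=4102, T(8)=-15173, T(9)=55531, T(10)=-203908; answer -203908
Step 4: U3 = -203908; c = 5; remainder = value at the root: 2*(5)^2 - 5*(5)^1 + 5 = (50) + (-25) + (5) = 30; answer 30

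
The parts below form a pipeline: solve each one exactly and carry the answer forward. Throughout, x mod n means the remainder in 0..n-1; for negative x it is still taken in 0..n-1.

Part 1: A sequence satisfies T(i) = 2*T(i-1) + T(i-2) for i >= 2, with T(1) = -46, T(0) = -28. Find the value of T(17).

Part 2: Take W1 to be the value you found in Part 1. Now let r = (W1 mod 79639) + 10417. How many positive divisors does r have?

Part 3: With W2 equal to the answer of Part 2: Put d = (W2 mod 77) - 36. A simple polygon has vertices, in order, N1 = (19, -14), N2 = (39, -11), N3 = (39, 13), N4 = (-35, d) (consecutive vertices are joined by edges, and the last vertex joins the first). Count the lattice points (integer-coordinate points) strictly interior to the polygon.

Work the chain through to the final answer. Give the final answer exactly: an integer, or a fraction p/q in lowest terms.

Part 1: T(2) = 2*(-46) + 1*(-28) = -120; iterating: T(2)=-120, T(3)=-286, T(4)=-692, T(5)=-1670, T(6)=-4032, T(7)=-9734, T(8)=-23500, T(9)=-56734, T(10)=-136968, T(11)=-330670, T(12)=-798308, T(13)=-1927286, T(14)=-4652880, T(15)=-11233046, T(16)=-27118972, T(17)=-65470990; answer -65470990
Part 2: W1 = -65470990; r = 82324; 82324 = 2^2 * 11 * 1871; number of divisors = (2+1) * (1+1) * (1+1) = 12; answer 12
Part 3: W2 = 12; d = -24; cross terms: (19*-11 - 39*-14)=337, (39*13 - 39*-11)=936, (39*-24 - -35*13)=-481, (-35*-14 - 19*-24)=946; twice the area = |1738| = 1738; area = 869; boundary points = 1 + 24 + 37 + 2 = 64; strictly interior points = area - boundary/2 + 1 = 838; answer 838

838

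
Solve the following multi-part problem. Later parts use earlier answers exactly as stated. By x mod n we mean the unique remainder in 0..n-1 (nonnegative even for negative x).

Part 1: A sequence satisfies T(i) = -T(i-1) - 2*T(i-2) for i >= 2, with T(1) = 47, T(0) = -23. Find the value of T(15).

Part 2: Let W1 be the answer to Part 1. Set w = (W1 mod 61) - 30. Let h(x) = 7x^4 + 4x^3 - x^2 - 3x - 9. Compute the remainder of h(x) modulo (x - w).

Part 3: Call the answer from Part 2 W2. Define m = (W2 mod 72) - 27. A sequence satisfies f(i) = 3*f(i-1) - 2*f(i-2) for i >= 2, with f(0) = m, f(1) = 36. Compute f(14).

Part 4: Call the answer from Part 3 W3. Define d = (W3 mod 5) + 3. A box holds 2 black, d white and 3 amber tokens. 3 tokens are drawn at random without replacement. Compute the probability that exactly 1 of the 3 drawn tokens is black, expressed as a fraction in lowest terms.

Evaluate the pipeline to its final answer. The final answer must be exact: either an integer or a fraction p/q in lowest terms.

1/2

Part 1: T(2) = -1*(47) - 2*(-23) = -1; iterating: T(2)=-1, T(3)=-93, T(4)=95, T(5)=91, T(6)=-281, T(7)=99, T(8)=463, T(9)=-661, T(10)=-265, T(11)=1587, T(12)=-1057, T(13)=-2117, T(14)=4231, T(15)=3; answer 3
Part 2: W1 = 3; w = -27; remainder = value at the root: 7*(-27)^4 + 4*(-27)^3 - 1*(-27)^2 - 3*(-27)^1 - 9 = (3720087) + (-78732) + (-729) + (81) + (-9) = 3640698; answer 3640698
Part 3: W2 = 3640698; m = -9; f(2) = 3*(36) - 2*(-9) = 126; iterating: f(2)=126, f(3)=306, f(4)=666, f(5)=1386, f(6)=2826, f(7)=5706, f(8)=11466, f(9)=22986, f(10)=46026, f(11)=92106, f(12)=184266, f(13)=368586, f(14)=737226; answer 737226
Part 4: W3 = 737226; d = 4; total draws C(9,3) = 84; favorable C(2,1)*C(7,2) = 42; P = 1/2; answer 1/2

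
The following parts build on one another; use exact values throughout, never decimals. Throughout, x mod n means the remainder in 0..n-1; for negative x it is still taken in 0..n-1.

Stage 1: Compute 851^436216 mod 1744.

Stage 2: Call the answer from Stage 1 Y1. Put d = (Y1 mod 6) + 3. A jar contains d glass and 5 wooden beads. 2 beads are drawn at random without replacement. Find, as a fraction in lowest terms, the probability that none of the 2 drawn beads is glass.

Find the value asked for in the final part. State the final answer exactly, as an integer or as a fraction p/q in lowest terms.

Stage 1: squarings mod 1744: 851^1=851, 851^2=441, 851^4=897, 851^8=625, 851^16=1713, 851^32=961, 851^64=945, 851^128=97, 851^256=689, 851^512=353, 851^1024=785, 851^2048=593, 851^4096=1105, 851^8192=225, 851^16384=49, 851^32768=657, 851^65536=881, 851^131072=81, 851^262144=1329; 851^436216 = 851^8 * 851^16 * 851^32 * 851^64 * 851^128 * 851^256 * 851^512 * 851^1024 * 851^8192 * 851^32768 * 851^131072 * 851^262144 = 897 (mod 1744); answer 897
Stage 2: Y1 = 897; d = 6; total draws C(11,2) = 55; favorable C(5,2) = 10; P = 2/11; answer 2/11

2/11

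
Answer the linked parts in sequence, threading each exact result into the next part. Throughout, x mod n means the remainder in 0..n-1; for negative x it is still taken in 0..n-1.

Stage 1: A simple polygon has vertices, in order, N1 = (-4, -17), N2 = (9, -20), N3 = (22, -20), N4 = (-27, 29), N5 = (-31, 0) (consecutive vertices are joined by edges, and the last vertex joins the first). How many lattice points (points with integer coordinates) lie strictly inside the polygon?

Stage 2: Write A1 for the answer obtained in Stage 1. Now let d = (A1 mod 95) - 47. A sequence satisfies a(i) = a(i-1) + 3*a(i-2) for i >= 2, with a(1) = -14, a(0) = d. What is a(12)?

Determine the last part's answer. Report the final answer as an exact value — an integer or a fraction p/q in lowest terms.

Stage 1: cross terms: (-4*-20 - 9*-17)=233, (9*-20 - 22*-20)=260, (22*29 - -27*-20)=98, (-27*0 - -31*29)=899, (-31*-17 - -4*0)=527; twice the area = |2017| = 2017; area = 2017/2; boundary points = 1 + 13 + 49 + 1 + 1 = 65; strictly interior points = area - boundary/2 + 1 = 977; answer 977
Stage 2: A1 = 977; d = -20; a(2) = 1*(-14) + 3*(-20) = -74; iterating: a(2)=-74, a(3)=-116, a(4)=-338, a(5)=-686, a(6)=-1700, a(7)=-3758, a(8)=-8858, a(9)=-20132, a(10)=-46706, a(11)=-107102, a(12)=-247220; answer -247220

-247220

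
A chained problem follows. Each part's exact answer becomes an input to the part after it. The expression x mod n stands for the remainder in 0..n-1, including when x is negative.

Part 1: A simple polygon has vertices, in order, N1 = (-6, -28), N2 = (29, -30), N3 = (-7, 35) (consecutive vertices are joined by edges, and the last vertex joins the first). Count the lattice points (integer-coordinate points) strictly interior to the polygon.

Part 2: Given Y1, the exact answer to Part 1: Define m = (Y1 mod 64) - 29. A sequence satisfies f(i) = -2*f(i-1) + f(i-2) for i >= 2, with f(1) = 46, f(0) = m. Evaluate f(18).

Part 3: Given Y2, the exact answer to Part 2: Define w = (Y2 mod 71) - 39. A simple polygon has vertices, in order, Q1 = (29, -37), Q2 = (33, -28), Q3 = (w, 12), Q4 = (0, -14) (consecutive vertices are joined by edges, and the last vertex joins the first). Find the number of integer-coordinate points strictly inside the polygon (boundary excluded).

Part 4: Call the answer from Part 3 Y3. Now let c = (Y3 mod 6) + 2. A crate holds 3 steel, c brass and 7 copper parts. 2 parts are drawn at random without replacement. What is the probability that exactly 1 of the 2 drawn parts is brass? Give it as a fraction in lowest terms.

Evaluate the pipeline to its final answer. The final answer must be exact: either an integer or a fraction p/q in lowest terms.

40/91

Part 1: cross terms: (-6*-30 - 29*-28)=992, (29*35 - -7*-30)=805, (-7*-28 - -6*35)=406; twice the area = |2203| = 2203; area = 2203/2; boundary points = 1 + 1 + 1 = 3; strictly interior points = area - boundary/2 + 1 = 1101; answer 1101
Part 2: Y1 = 1101; m = -16; f(2) = -2*(46) + 1*(-16) = -108; iterating: f(2)=-108, f(3)=262, f(4)=-632, f(5)=1526, f(6)=-3684, f(7)=8894, f(8)=-21472, f(9)=51838, f(10)=-125148, f(11)=302134, f(12)=-729416, f(13)=1760966, f(14)=-4251348, f(15)=10263662, f(16)=-24778672, f(17)=59821006, f(18)=-144420684; answer -144420684
Part 3: Y2 = -144420684; w = 22; cross terms: (29*-28 - 33*-37)=409, (33*12 - 22*-28)=1012, (22*-14 - 0*12)=-308, (0*-37 - 29*-14)=406; twice the area = |1519| = 1519; area = 1519/2; boundary points = 1 + 1 + 2 + 1 = 5; strictly interior points = area - boundary/2 + 1 = 758; answer 758
Part 4: Y3 = 758; c = 4; total draws C(14,2) = 91; favorable C(4,1)*C(10,1) = 40; P = 40/91; answer 40/91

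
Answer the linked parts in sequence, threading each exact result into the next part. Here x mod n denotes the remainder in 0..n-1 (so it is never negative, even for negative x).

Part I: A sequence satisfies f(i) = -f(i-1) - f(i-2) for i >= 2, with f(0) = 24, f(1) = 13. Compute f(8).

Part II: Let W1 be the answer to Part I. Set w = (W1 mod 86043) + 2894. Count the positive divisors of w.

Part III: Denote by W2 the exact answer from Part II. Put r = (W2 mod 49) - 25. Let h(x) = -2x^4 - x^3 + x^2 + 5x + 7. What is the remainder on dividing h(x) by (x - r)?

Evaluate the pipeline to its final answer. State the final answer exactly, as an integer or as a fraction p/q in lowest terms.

-30430

Part I: f(2) = -1*(13) - 1*(24) = -37; iterating: f(2)=-37, f(3)=24, f(4)=13, f(5)=-37, f(6)=24, f(7)=13, f(8)=-37; answer -37
Part II: W1 = -37; w = 88900; 88900 = 2^2 * 5^2 * 7 * 127; number of divisors = (2+1) * (2+1) * (1+1) * (1+1) = 36; answer 36
Part III: W2 = 36; r = 11; remainder = value at the root: -2*(11)^4 - 1*(11)^3 + 1*(11)^2 + 5*(11)^1 + 7 = (-29282) + (-1331) + (121) + (55) + (7) = -30430; answer -30430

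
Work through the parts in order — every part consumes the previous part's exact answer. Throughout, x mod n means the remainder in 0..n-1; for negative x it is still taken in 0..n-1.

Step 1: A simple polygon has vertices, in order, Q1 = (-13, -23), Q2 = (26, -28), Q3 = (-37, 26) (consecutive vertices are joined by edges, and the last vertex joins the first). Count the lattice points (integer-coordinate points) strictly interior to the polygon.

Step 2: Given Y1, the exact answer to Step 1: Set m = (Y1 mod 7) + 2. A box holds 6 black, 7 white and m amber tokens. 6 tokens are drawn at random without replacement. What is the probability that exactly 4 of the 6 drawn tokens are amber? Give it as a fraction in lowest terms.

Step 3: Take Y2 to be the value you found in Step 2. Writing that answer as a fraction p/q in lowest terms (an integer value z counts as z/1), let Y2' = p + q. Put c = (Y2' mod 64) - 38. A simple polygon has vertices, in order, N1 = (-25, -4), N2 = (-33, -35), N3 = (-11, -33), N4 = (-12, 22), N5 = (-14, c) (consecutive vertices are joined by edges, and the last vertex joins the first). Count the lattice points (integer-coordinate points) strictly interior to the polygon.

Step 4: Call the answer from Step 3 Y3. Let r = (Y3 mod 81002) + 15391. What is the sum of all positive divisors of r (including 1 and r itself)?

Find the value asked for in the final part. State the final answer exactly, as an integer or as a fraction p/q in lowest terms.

Step 1: cross terms: (-13*-28 - 26*-23)=962, (26*26 - -37*-28)=-360, (-37*-23 - -13*26)=1189; twice the area = |1791| = 1791; area = 1791/2; boundary points = 1 + 9 + 1 = 11; strictly interior points = area - boundary/2 + 1 = 891; answer 891
Step 2: Y1 = 891; m = 4; total draws C(17,6) = 12376; favorable C(4,4)*C(13,2) = 78; P = 3/476; answer 3/476
Step 3: Y2 = 3/476; threaded value p + q = 479; c = -7; cross terms: (-25*-35 - -33*-4)=743, (-33*-33 - -11*-35)=704, (-11*22 - -12*-33)=-638, (-12*-7 - -14*22)=392, (-14*-4 - -25*-7)=-119; twice the area = |1082| = 1082; area = 541; boundary points = 1 + 2 + 1 + 1 + 1 = 6; strictly interior points = area - boundary/2 + 1 = 539; answer 539
Step 4: Y3 = 539; r = 15930; 15930 = 2 * 3^3 * 5 * 59; sigma = (1 + 2) * (1 + 3 + 9 + 27) * (1 + 5) * (1 + 59) = 3 * 40 * 6 * 60 = 43200; answer 43200

43200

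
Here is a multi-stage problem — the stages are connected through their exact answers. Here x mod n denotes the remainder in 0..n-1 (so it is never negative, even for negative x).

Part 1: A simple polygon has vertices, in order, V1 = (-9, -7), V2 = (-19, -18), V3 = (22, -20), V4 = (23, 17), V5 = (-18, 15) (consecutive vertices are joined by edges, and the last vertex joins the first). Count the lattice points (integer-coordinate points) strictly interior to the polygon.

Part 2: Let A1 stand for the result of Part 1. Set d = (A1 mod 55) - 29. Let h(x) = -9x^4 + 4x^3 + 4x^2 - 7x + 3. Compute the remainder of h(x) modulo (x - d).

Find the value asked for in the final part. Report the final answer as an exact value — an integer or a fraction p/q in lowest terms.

Part 1: cross terms: (-9*-18 - -19*-7)=29, (-19*-20 - 22*-18)=776, (22*17 - 23*-20)=834, (23*15 - -18*17)=651, (-18*-7 - -9*15)=261; twice the area = |2551| = 2551; area = 2551/2; boundary points = 1 + 1 + 1 + 1 + 1 = 5; strictly interior points = area - boundary/2 + 1 = 1274; answer 1274
Part 2: A1 = 1274; d = -20; remainder = value at the root: -9*(-20)^4 + 4*(-20)^3 + 4*(-20)^2 - 7*(-20)^1 + 3 = (-1440000) + (-32000) + (1600) + (140) + (3) = -1470257; answer -1470257

-1470257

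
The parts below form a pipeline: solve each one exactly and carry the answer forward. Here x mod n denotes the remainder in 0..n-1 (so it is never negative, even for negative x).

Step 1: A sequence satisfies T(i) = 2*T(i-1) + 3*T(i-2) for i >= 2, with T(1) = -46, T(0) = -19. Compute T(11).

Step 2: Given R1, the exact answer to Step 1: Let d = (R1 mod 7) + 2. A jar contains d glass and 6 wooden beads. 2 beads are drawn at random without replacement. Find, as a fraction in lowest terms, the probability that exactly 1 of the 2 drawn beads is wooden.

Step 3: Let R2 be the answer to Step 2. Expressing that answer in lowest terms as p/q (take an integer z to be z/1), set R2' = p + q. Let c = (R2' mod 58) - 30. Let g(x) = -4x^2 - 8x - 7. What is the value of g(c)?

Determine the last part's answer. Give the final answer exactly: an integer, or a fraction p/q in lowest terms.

Step 1: T(2) = 2*(-46) + 3*(-19) = -149; iterating: T(2)=-149, T(3)=-436, T(4)=-1319, T(5)=-3946, T(6)=-11849, T(7)=-35536, T(8)=-106619, T(9)=-319846, T(10)=-959549, T(11)=-2878636; answer -2878636
Step 2: R1 = -2878636; d = 4; total draws C(10,2) = 45; favorable C(6,1)*C(4,1) = 24; P = 8/15; answer 8/15
Step 3: R2 = 8/15; threaded value p + q = 23; c = -7; -4*(-7)^2 - 8*(-7)^1 - 7 = (-196) + (56) + (-7) = -147; answer -147

-147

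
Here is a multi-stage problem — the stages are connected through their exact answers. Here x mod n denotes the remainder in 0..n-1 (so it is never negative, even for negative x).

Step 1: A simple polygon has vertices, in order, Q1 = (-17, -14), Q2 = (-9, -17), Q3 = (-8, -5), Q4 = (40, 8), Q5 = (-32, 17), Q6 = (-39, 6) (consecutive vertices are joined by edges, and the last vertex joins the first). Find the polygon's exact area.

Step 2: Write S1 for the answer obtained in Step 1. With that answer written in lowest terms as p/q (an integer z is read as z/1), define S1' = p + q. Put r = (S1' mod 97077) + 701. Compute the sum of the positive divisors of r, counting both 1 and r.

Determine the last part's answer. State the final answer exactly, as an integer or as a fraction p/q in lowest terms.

Step 1: cross terms: (-17*-17 - -9*-14)=163, (-9*-5 - -8*-17)=-91, (-8*8 - 40*-5)=136, (40*17 - -32*8)=936, (-32*6 - -39*17)=471, (-39*-14 - -17*6)=648; twice the area = |2263| = 2263; area = 2263/2; answer 2263/2
Step 2: S1 = 2263/2; threaded value p + q = 2265; r = 2966; 2966 = 2 * 1483; sigma = (1 + 2) * (1 + 1483) = 3 * 1484 = 4452; answer 4452

4452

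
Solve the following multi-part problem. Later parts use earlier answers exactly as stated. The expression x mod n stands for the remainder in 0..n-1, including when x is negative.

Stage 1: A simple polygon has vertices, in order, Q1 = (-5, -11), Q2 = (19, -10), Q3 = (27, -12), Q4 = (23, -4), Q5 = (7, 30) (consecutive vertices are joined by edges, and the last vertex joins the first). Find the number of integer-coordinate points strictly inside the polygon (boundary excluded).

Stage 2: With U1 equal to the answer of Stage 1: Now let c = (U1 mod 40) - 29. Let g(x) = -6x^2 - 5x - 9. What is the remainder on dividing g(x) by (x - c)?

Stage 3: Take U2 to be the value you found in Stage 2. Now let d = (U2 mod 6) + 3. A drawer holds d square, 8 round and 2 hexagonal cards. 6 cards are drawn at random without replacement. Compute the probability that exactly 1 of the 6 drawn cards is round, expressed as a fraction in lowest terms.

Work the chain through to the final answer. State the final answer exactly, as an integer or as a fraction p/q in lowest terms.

Stage 1: cross terms: (-5*-10 - 19*-11)=259, (19*-12 - 27*-10)=42, (27*-4 - 23*-12)=168, (23*30 - 7*-4)=718, (7*-11 - -5*30)=73; twice the area = |1260| = 1260; area = 630; boundary points = 1 + 2 + 4 + 2 + 1 = 10; strictly interior points = area - boundary/2 + 1 = 626; answer 626
Stage 2: U1 = 626; c = -3; remainder = value at the root: -6*(-3)^2 - 5*(-3)^1 - 9 = (-54) + (15) + (-9) = -48; answer -48
Stage 3: U2 = -48; d = 3; total draws C(13,6) = 1716; favorable C(8,1)*C(5,5) = 8; P = 2/429; answer 2/429

2/429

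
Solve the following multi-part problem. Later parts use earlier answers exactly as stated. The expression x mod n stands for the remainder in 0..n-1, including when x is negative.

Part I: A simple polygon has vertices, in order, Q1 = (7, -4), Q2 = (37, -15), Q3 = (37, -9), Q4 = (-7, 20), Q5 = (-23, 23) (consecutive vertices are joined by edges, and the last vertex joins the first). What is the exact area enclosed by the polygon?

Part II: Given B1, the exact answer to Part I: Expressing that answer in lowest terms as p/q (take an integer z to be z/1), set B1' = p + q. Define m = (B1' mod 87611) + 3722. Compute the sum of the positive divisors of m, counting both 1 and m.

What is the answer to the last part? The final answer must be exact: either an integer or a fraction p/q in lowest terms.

Part I: cross terms: (7*-15 - 37*-4)=43, (37*-9 - 37*-15)=222, (37*20 - -7*-9)=677, (-7*23 - -23*20)=299, (-23*-4 - 7*23)=-69; twice the area = |1172| = 1172; area = 586; answer 586
Part II: B1 = 586; threaded value p + q = 587; m = 4309; 4309 = 31 * 139; sigma = (1 + 31) * (1 + 139) = 32 * 140 = 4480; answer 4480

4480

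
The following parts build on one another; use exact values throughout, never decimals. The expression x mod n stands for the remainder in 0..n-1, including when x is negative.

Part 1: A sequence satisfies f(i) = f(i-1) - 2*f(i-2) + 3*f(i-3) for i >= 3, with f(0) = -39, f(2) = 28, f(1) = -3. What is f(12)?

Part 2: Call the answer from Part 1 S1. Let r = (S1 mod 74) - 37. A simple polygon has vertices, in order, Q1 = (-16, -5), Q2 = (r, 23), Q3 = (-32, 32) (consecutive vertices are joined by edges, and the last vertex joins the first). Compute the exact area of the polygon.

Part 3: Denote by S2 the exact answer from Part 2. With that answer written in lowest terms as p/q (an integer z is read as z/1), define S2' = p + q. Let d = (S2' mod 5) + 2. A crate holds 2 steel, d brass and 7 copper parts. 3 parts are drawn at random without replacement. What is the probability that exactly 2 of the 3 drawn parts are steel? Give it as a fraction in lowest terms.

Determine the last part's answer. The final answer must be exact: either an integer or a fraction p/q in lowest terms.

3/91

Part 1: f(3) = 1*(28) - 2*(-3) + 3*(-39) = -83; iterating: f(3)=-83, f(4)=-148, f(5)=102, f(6)=149, f(7)=-499, f(8)=-491, f(9)=954, f(10)=439, f(11)=-2942, f(12)=-958; answer -958
Part 2: S1 = -958; r = -33; cross terms: (-16*23 - -33*-5)=-533, (-33*32 - -32*23)=-320, (-32*-5 - -16*32)=672; twice the area = |-181| = 181; area = 181/2; answer 181/2
Part 3: S2 = 181/2; threaded value p + q = 183; d = 5; total draws C(14,3) = 364; favorable C(2,2)*C(12,1) = 12; P = 3/91; answer 3/91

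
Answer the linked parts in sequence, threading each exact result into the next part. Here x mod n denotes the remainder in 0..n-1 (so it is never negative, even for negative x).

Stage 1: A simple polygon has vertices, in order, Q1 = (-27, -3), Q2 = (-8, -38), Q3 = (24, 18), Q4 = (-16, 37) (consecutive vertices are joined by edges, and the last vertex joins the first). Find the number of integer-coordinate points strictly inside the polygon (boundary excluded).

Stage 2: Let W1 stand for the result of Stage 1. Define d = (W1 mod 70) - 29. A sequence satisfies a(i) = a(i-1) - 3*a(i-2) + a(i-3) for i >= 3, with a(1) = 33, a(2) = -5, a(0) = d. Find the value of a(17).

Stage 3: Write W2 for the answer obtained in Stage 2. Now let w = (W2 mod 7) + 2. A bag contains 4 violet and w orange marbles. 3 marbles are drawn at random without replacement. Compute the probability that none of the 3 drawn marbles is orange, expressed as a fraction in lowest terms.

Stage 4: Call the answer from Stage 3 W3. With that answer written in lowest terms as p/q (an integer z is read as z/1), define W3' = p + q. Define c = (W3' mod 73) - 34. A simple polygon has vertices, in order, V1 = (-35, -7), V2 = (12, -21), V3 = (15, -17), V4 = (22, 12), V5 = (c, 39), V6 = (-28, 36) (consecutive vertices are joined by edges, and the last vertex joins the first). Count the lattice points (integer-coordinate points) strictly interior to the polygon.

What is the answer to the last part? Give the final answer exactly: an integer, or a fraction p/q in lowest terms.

Stage 1: cross terms: (-27*-38 - -8*-3)=1002, (-8*18 - 24*-38)=768, (24*37 - -16*18)=1176, (-16*-3 - -27*37)=1047; twice the area = |3993| = 3993; area = 3993/2; boundary points = 1 + 8 + 1 + 1 = 11; strictly interior points = area - boundary/2 + 1 = 1992; answer 1992
Stage 2: W1 = 1992; d = 3; a(3) = 1*(-5) - 3*(33) + 1*(3) = -101; iterating: a(3)=-101, a(4)=-53, a(5)=245, a(6)=303, a(7)=-485, a(8)=-1149, a(9)=609, a(10)=3571, a(11)=595, a(12)=-9509, a(13)=-7723, a(14)=21399, a(15)=35059, a(16)=-36861, a(17)=-120639; answer -120639
Stage 3: W2 = -120639; w = 8; total draws C(12,3) = 220; favorable C(4,3) = 4; P = 1/55; answer 1/55
Stage 4: W3 = 1/55; threaded value p + q = 56; c = 22; cross terms: (-35*-21 - 12*-7)=819, (12*-17 - 15*-21)=111, (15*12 - 22*-17)=554, (22*39 - 22*12)=594, (22*36 - -28*39)=1884, (-28*-7 - -35*36)=1456; twice the area = |5418| = 5418; area = 2709; boundary points = 1 + 1 + 1 + 27 + 1 + 1 = 32; strictly interior points = area - boundary/2 + 1 = 2694; answer 2694

2694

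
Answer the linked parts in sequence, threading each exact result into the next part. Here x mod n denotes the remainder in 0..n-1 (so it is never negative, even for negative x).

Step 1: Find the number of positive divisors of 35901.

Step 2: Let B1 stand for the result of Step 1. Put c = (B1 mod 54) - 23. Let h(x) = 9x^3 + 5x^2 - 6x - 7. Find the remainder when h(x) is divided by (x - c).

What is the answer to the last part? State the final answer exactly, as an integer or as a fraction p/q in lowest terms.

Step 1: 35901 = 3^2 * 3989; number of divisors = (2+1) * (1+1) = 6; answer 6
Step 2: B1 = 6; c = -17; remainder = value at the root: 9*(-17)^3 + 5*(-17)^2 - 6*(-17)^1 - 7 = (-44217) + (1445) + (102) + (-7) = -42677; answer -42677

-42677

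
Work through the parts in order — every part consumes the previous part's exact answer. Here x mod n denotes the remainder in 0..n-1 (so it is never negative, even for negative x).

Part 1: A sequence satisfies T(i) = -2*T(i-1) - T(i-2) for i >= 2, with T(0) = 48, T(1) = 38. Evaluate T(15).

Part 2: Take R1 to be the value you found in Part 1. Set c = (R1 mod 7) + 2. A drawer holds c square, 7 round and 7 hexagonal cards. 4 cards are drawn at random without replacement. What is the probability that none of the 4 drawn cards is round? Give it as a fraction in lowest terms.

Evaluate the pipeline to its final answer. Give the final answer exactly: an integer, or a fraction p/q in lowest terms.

165/1292

Part 1: T(2) = -2*(38) - 1*(48) = -124; iterating: T(2)=-124, T(3)=210, T(4)=-296, T(5)=382, T(6)=-468, T(7)=554, T(8)=-640, T(9)=726, T(10)=-812, T(11)=898, T(12)=-984, T(13)=1070, T(14)=-1156, T(15)=1242; answer 1242
Part 2: R1 = 1242; c = 5; total draws C(19,4) = 3876; favorable C(12,4) = 495; P = 165/1292; answer 165/1292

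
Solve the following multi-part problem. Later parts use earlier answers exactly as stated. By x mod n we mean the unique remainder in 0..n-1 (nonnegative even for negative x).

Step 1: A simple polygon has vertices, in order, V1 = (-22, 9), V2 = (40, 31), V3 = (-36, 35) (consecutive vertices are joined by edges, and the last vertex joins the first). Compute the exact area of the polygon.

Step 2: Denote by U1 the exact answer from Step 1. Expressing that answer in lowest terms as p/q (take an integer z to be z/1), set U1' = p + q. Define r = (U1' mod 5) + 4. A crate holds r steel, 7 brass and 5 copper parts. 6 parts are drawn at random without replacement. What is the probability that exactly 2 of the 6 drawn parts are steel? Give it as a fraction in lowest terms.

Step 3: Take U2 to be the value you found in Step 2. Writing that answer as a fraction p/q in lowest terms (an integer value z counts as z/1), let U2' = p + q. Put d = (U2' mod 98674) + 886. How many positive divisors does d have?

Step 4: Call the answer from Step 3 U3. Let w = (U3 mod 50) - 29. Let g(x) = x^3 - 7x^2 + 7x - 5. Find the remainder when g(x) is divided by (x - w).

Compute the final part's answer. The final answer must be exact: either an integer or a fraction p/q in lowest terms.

Step 1: cross terms: (-22*31 - 40*9)=-1042, (40*35 - -36*31)=2516, (-36*9 - -22*35)=446; twice the area = |1920| = 1920; area = 960; answer 960
Step 2: U1 = 960; threaded value p + q = 961; r = 5; total draws C(17,6) = 12376; favorable C(5,2)*C(12,4) = 4950; P = 2475/6188; answer 2475/6188
Step 3: U2 = 2475/6188; threaded value p + q = 8663; d = 9549; 9549 = 3^2 * 1061; number of divisors = (2+1) * (1+1) = 6; answer 6
Step 4: U3 = 6; w = -23; remainder = value at the root: 1*(-23)^3 - 7*(-23)^2 + 7*(-23)^1 - 5 = (-12167) + (-3703) + (-161) + (-5) = -16036; answer -16036

-16036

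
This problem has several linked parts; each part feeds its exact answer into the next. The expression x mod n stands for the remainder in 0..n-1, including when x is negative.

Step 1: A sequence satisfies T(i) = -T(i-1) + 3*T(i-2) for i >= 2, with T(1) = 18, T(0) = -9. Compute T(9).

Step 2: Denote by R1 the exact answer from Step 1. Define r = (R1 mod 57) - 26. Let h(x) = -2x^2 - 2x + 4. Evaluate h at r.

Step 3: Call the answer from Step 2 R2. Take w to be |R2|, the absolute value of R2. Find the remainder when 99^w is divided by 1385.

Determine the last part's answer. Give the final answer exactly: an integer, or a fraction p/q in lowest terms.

Step 1: T(2) = -1*(18) + 3*(-9) = -45; iterating: T(2)=-45, T(3)=99, T(4)=-234, T(5)=531, T(6)=-1233, T(7)=2826, T(8)=-6525, T(9)=15003; answer 15003
Step 2: R1 = 15003; r = -14; -2*(-14)^2 - 2*(-14)^1 + 4 = (-392) + (28) + (4) = -360; answer -360
Step 3: R2 = -360; w = 360; squarings mod 1385: 99^1=99, 99^2=106, 99^4=156, 99^8=791, 99^16=1046, 99^32=1351, 99^64=1156, 99^128=1196, 99^256=1096; 99^360 = 99^8 * 99^32 * 99^64 * 99^256 = 1381 (mod 1385); answer 1381

1381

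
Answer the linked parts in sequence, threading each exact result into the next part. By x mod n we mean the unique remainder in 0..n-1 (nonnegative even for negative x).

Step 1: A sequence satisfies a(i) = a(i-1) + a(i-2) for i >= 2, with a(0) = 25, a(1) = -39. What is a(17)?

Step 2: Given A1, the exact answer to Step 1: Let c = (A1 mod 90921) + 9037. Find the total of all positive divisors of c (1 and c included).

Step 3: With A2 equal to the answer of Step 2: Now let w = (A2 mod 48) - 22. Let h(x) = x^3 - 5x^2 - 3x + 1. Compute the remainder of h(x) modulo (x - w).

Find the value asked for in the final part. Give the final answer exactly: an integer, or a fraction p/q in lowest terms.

Step 1: a(2) = 1*(-39) + 1*(25) = -14; iterating: a(2)=-14, a(3)=-53, a(4)=-67, a(5)=-120, a(6)=-187, a(7)=-307, a(8)=-494, a(9)=-801, a(10)=-1295, a(11)=-2096, a(12)=-3391, a(13)=-5487, a(14)=-8878, a(15)=-14365, a(16)=-23243, a(17)=-37608; answer -37608
Step 2: A1 = -37608; c = 62350; 62350 = 2 * 5^2 * 29 * 43; sigma = (1 + 2) * (1 + 5 + 25) * (1 + 29) * (1 + 43) = 3 * 31 * 30 * 44 = 122760; answer 122760
Step 3: A2 = 122760; w = 2; remainder = value at the root: 1*(2)^3 - 5*(2)^2 - 3*(2)^1 + 1 = (8) + (-20) + (-6) + (1) = -17; answer -17

-17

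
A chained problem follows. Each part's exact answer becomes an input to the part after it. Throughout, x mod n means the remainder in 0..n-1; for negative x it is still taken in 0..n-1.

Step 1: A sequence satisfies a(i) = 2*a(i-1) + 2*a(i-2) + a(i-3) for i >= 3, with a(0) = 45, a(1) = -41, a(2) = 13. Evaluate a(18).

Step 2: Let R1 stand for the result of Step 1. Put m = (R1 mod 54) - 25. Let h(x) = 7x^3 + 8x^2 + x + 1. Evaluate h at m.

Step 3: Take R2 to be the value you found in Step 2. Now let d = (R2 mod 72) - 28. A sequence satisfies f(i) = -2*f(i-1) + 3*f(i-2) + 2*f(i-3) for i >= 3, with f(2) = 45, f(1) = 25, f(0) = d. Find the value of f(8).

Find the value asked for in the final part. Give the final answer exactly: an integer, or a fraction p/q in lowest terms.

Step 1: a(3) = 2*(13) + 2*(-41) + 1*(45) = -11; iterating: a(3)=-11, a(4)=-37, a(5)=-83, a(6)=-251, a(7)=-705, a(8)=-1995, a(9)=-5651, a(10)=-15997, a(11)=-45291, a(12)=-128227, a(13)=-363033, a(14)=-1027811, a(15)=-2909915, a(16)=-8238485, a(17)=-23324611, a(18)=-66036107; answer -66036107
Step 2: R1 = -66036107; m = -18; 7*(-18)^3 + 8*(-18)^2 + 1*(-18)^1 + 1 = (-40824) + (2592) + (-18) + (1) = -38249; answer -38249
Step 3: R2 = -38249; d = 27; f(3) = -2*(45) + 3*(25) + 2*(27) = 39; iterating: f(3)=39, f(4)=107, f(5)=-7, f(6)=413, f(7)=-633, f(8)=2491; answer 2491

2491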